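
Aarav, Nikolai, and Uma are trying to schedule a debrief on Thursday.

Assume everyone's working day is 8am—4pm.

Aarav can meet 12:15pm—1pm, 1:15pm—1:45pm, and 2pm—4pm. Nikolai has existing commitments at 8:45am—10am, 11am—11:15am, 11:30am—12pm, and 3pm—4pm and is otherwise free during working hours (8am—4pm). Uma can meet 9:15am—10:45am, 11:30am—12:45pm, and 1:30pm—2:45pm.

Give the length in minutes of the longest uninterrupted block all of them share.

45 minutes

Nikolai free within 08:00–16:00: 08:00–08:45, 10:00–11:00, 11:15–11:30, 12:00–15:00.
Aarav ∩ Nikolai: 12:15–13:00, 13:15–13:45, 14:00–15:00.
Aarav ∩ Nikolai ∩ Uma: 12:15–12:45, 13:30–13:45, 14:00–14:45.
Common window lengths: 30, 15, 45 min; longest is 45.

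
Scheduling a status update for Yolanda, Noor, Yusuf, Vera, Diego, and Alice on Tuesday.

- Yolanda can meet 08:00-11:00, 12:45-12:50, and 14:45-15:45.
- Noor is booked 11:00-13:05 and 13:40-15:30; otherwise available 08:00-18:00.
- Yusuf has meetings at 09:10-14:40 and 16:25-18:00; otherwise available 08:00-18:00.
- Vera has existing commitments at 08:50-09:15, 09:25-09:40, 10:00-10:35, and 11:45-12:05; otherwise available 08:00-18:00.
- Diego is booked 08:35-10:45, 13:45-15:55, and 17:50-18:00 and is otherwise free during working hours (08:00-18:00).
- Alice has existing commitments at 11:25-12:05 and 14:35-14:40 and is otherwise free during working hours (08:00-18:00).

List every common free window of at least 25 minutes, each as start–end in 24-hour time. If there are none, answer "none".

08:00–08:35

Noor free within 08:00–18:00: 08:00–11:00, 13:05–13:40, 15:30–18:00.
Yusuf free within 08:00–18:00: 08:00–09:10, 14:40–16:25.
Vera free within 08:00–18:00: 08:00–08:50, 09:15–09:25, 09:40–10:00, 10:35–11:45, 12:05–18:00.
Diego free within 08:00–18:00: 08:00–08:35, 10:45–13:45, 15:55–17:50.
Alice free within 08:00–18:00: 08:00–11:25, 12:05–14:35, 14:40–18:00.
Yolanda ∩ Noor: 08:00–11:00, 15:30–15:45.
Yolanda ∩ Noor ∩ Yusuf: 08:00–09:10, 15:30–15:45.
Yolanda ∩ Noor ∩ Yusuf ∩ Vera: 08:00–08:50, 15:30–15:45.
Yolanda ∩ Noor ∩ Yusuf ∩ Vera ∩ Diego: 08:00–08:35.
Yolanda ∩ Noor ∩ Yusuf ∩ Vera ∩ Diego ∩ Alice: 08:00–08:35.
Windows ≥ 25 min: 08:00–08:35.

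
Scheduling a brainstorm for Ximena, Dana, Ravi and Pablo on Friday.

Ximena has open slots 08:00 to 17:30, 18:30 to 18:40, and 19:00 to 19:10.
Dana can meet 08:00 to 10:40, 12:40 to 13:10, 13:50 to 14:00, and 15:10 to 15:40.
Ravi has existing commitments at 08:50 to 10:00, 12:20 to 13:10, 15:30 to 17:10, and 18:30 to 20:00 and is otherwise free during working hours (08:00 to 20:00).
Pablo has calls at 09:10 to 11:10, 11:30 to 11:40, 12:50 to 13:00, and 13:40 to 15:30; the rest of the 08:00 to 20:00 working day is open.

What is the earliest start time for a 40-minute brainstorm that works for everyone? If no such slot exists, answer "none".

Ravi free within 08:00–20:00: 08:00–08:50, 10:00–12:20, 13:10–15:30, 17:10–18:30.
Pablo free within 08:00–20:00: 08:00–09:10, 11:10–11:30, 11:40–12:50, 13:00–13:40, 15:30–20:00.
Ximena ∩ Dana: 08:00–10:40, 12:40–13:10, 13:50–14:00, 15:10–15:40.
Ximena ∩ Dana ∩ Ravi: 08:00–08:50, 10:00–10:40, 13:50–14:00, 15:10–15:30.
Ximena ∩ Dana ∩ Ravi ∩ Pablo: 08:00–08:50.
Windows ≥ 40 min: 08:00–08:50.
Earliest such window starts at 08:00.

08:00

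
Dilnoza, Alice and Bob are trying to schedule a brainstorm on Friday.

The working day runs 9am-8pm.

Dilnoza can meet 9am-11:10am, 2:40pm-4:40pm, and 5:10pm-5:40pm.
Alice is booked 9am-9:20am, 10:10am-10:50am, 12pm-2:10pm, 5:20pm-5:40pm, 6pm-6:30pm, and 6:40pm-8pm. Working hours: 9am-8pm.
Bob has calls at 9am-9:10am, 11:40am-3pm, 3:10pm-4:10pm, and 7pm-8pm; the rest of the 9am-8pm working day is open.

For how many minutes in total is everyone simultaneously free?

120 minutes

Alice free within 09:00–20:00: 09:20–10:10, 10:50–12:00, 14:10–17:20, 17:40–18:00, 18:30–18:40.
Bob free within 09:00–20:00: 09:10–11:40, 15:00–15:10, 16:10–19:00.
Dilnoza ∩ Alice: 09:20–10:10, 10:50–11:10, 14:40–16:40, 17:10–17:20.
Dilnoza ∩ Alice ∩ Bob: 09:20–10:10, 10:50–11:10, 15:00–15:10, 16:10–16:40, 17:10–17:20.
Total common minutes: 50 + 20 + 10 + 30 + 10 = 120.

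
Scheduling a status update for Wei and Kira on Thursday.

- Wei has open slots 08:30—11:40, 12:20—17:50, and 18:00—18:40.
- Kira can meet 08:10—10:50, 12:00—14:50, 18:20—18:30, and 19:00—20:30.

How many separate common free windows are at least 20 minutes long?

Wei ∩ Kira: 08:30–10:50, 12:20–14:50, 18:20–18:30.
Windows ≥ 20 min: 08:30–10:50, 12:20–14:50.
That's 2 windows.

2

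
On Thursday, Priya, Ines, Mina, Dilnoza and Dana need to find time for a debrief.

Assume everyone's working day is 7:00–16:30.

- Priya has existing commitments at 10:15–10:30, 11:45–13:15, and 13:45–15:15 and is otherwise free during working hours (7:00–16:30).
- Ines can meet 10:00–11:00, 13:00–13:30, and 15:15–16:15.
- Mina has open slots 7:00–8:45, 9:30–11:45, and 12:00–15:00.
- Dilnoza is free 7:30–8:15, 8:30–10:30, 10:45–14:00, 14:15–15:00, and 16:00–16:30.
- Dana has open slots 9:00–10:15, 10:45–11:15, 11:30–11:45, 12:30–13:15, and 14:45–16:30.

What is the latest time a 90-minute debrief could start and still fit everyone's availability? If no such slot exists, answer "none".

Priya free within 07:00–16:30: 07:00–10:15, 10:30–11:45, 13:15–13:45, 15:15–16:30.
Priya ∩ Ines: 10:00–10:15, 10:30–11:00, 13:15–13:30, 15:15–16:15.
Priya ∩ Ines ∩ Mina: 10:00–10:15, 10:30–11:00, 13:15–13:30.
Priya ∩ Ines ∩ Mina ∩ Dilnoza: 10:00–10:15, 10:45–11:00, 13:15–13:30.
Priya ∩ Ines ∩ Mina ∩ Dilnoza ∩ Dana: 10:00–10:15, 10:45–11:00.
Windows ≥ 90 min: (none).

none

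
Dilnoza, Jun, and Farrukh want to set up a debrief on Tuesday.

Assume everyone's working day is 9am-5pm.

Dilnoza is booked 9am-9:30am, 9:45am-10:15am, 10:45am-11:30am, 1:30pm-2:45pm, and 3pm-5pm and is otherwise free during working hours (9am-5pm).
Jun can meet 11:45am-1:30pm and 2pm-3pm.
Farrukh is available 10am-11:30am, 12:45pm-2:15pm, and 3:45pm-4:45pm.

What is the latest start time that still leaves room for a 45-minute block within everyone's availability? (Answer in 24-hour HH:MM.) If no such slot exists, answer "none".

12:45

Dilnoza free within 09:00–17:00: 09:30–09:45, 10:15–10:45, 11:30–13:30, 14:45–15:00.
Dilnoza ∩ Jun: 11:45–13:30, 14:45–15:00.
Dilnoza ∩ Jun ∩ Farrukh: 12:45–13:30.
Windows ≥ 45 min: 12:45–13:30.
Latest start in the last window 12:45–13:30 is 13:30 − 45 min = 12:45.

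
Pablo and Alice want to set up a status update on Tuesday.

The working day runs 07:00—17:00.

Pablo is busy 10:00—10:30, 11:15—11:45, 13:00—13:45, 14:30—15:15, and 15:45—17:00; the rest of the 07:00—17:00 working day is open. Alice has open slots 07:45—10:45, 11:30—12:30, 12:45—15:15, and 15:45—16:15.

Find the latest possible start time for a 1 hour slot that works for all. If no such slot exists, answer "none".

Pablo free within 07:00–17:00: 07:00–10:00, 10:30–11:15, 11:45–13:00, 13:45–14:30, 15:15–15:45.
Pablo ∩ Alice: 07:45–10:00, 10:30–10:45, 11:45–12:30, 12:45–13:00, 13:45–14:30.
Windows ≥ 60 min: 07:45–10:00.
Latest start in the last window 07:45–10:00 is 10:00 − 60 min = 09:00.

09:00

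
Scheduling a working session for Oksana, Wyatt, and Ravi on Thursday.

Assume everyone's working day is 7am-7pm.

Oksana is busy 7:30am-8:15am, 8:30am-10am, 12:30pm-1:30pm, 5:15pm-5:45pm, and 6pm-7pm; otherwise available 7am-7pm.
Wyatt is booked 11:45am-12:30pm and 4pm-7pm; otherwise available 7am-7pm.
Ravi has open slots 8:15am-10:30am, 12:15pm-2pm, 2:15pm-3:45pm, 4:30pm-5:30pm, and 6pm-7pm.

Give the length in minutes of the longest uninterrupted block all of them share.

Oksana free within 07:00–19:00: 07:00–07:30, 08:15–08:30, 10:00–12:30, 13:30–17:15, 17:45–18:00.
Wyatt free within 07:00–19:00: 07:00–11:45, 12:30–16:00.
Oksana ∩ Wyatt: 07:00–07:30, 08:15–08:30, 10:00–11:45, 13:30–16:00.
Oksana ∩ Wyatt ∩ Ravi: 08:15–08:30, 10:00–10:30, 13:30–14:00, 14:15–15:45.
Common window lengths: 15, 30, 30, 90 min; longest is 90.

90 minutes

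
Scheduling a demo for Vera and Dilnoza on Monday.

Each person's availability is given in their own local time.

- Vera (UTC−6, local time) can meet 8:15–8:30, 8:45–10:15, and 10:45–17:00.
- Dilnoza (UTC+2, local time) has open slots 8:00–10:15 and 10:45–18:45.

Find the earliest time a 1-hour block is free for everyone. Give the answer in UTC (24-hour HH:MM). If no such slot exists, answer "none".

Vera → UTC: 14:15–14:30, 14:45–16:15, 16:45–23:00.
Dilnoza → UTC: 06:00–08:15, 08:45–16:45.
Vera ∩ Dilnoza: 14:15–14:30, 14:45–16:15.
Windows ≥ 60 min: 14:45–16:15.
Earliest such window starts at 14:45.

14:45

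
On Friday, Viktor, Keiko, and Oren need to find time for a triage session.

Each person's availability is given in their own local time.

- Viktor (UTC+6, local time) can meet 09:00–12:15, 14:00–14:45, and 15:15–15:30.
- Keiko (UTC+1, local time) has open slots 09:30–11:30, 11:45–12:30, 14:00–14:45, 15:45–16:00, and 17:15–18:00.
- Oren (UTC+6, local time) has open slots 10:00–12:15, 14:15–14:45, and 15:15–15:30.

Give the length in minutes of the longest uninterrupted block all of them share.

Viktor → UTC: 03:00–06:15, 08:00–08:45, 09:15–09:30.
Keiko → UTC: 08:30–10:30, 10:45–11:30, 13:00–13:45, 14:45–15:00, 16:15–17:00.
Oren → UTC: 04:00–06:15, 08:15–08:45, 09:15–09:30.
Viktor ∩ Keiko: 08:30–08:45, 09:15–09:30.
Viktor ∩ Keiko ∩ Oren: 08:30–08:45, 09:15–09:30.
Common window lengths: 15, 15 min; longest is 15.

15 minutes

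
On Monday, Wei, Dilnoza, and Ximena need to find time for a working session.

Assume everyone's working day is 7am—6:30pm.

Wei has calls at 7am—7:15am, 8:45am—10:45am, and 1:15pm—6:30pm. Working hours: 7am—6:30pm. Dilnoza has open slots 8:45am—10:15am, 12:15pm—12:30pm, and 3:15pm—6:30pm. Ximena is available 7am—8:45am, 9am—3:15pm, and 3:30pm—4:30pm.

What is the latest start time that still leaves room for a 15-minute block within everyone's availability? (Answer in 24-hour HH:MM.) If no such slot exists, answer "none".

12:15

Wei free within 07:00–18:30: 07:15–08:45, 10:45–13:15.
Wei ∩ Dilnoza: 12:15–12:30.
Wei ∩ Dilnoza ∩ Ximena: 12:15–12:30.
Windows ≥ 15 min: 12:15–12:30.
Latest start in the last window 12:15–12:30 is 12:30 − 15 min = 12:15.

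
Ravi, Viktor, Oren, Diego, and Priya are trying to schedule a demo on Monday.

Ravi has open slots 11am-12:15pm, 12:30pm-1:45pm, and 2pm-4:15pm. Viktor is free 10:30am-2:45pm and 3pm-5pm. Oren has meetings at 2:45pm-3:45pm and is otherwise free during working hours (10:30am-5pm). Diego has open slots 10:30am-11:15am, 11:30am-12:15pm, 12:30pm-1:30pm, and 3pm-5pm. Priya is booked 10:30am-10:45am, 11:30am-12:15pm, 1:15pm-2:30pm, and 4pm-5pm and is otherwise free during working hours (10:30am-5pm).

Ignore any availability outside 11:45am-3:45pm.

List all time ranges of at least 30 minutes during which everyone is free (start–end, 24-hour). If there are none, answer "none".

12:30–13:15

Oren free within 10:30–17:00: 10:30–14:45, 15:45–17:00.
Priya free within 10:30–17:00: 10:45–11:30, 12:15–13:15, 14:30–16:00.
Ravi ∩ Viktor: 11:00–12:15, 12:30–13:45, 14:00–14:45, 15:00–16:15.
Ravi ∩ Viktor ∩ Oren: 11:00–12:15, 12:30–13:45, 14:00–14:45, 15:45–16:15.
Ravi ∩ Viktor ∩ Oren ∩ Diego: 11:00–11:15, 11:30–12:15, 12:30–13:30, 15:45–16:15.
Ravi ∩ Viktor ∩ Oren ∩ Diego ∩ Priya: 11:00–11:15, 12:30–13:15, 15:45–16:00.
Restricted to 11:45–15:45: 12:30–13:15.
Windows ≥ 30 min: 12:30–13:15.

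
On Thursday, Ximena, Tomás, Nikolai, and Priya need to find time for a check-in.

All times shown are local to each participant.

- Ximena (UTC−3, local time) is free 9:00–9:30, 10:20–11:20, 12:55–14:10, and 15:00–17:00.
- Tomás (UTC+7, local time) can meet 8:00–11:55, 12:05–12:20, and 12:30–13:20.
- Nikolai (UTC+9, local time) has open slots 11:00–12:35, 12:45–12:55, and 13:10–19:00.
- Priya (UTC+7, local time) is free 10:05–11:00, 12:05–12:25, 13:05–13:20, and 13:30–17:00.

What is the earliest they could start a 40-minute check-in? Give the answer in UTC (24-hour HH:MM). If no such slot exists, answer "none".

none

Ximena → UTC: 12:00–12:30, 13:20–14:20, 15:55–17:10, 18:00–20:00.
Tomás → UTC: 01:00–04:55, 05:05–05:20, 05:30–06:20.
Nikolai → UTC: 02:00–03:35, 03:45–03:55, 04:10–10:00.
Priya → UTC: 03:05–04:00, 05:05–05:25, 06:05–06:20, 06:30–10:00.
Ximena ∩ Tomás: (none).
Ximena ∩ Tomás ∩ Nikolai: (none).
Ximena ∩ Tomás ∩ Nikolai ∩ Priya: (none).
Windows ≥ 40 min: (none).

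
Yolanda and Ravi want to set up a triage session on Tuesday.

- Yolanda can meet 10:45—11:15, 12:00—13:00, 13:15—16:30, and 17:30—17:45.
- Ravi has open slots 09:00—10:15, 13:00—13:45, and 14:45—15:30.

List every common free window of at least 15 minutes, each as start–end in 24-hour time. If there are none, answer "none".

Yolanda ∩ Ravi: 13:15–13:45, 14:45–15:30.
Windows ≥ 15 min: 13:15–13:45, 14:45–15:30.

13:15–13:45, 14:45–15:30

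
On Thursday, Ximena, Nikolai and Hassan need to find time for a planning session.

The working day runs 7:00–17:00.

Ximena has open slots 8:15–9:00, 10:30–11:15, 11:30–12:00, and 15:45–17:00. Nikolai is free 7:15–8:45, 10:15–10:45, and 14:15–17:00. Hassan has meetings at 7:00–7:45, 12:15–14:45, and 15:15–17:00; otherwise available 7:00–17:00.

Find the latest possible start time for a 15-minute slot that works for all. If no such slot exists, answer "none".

10:30

Hassan free within 07:00–17:00: 07:45–12:15, 14:45–15:15.
Ximena ∩ Nikolai: 08:15–08:45, 10:30–10:45, 15:45–17:00.
Ximena ∩ Nikolai ∩ Hassan: 08:15–08:45, 10:30–10:45.
Windows ≥ 15 min: 08:15–08:45, 10:30–10:45.
Latest start in the last window 10:30–10:45 is 10:45 − 15 min = 10:30.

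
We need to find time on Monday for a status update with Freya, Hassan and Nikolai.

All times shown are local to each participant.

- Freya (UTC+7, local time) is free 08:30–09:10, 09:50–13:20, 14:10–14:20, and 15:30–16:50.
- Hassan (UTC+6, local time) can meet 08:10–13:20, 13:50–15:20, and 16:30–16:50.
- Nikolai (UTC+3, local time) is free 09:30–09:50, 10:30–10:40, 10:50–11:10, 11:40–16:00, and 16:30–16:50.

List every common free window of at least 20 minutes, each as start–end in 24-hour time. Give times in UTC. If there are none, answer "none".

Freya → UTC: 01:30–02:10, 02:50–06:20, 07:10–07:20, 08:30–09:50.
Hassan → UTC: 02:10–07:20, 07:50–09:20, 10:30–10:50.
Nikolai → UTC: 06:30–06:50, 07:30–07:40, 07:50–08:10, 08:40–13:00, 13:30–13:50.
Freya ∩ Hassan: 02:50–06:20, 07:10–07:20, 08:30–09:20.
Freya ∩ Hassan ∩ Nikolai: 08:40–09:20.
Windows ≥ 20 min: 08:40–09:20.

08:40–09:20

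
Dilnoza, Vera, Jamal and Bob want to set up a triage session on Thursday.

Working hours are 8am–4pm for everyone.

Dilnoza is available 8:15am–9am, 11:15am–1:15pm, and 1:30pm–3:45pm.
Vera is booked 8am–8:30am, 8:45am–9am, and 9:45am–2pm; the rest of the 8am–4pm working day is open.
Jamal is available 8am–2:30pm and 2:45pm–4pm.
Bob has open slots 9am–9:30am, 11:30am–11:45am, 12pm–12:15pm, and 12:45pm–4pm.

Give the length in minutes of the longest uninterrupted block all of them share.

60 minutes

Vera free within 08:00–16:00: 08:30–08:45, 09:00–09:45, 14:00–16:00.
Dilnoza ∩ Vera: 08:30–08:45, 14:00–15:45.
Dilnoza ∩ Vera ∩ Jamal: 08:30–08:45, 14:00–14:30, 14:45–15:45.
Dilnoza ∩ Vera ∩ Jamal ∩ Bob: 14:00–14:30, 14:45–15:45.
Common window lengths: 30, 60 min; longest is 60.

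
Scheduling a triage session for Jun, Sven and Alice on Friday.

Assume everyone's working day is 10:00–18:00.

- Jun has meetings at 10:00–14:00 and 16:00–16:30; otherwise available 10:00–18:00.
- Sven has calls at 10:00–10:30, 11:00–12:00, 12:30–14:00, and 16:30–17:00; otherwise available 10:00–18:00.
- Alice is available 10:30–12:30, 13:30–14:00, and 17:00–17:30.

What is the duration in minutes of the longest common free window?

Jun free within 10:00–18:00: 14:00–16:00, 16:30–18:00.
Sven free within 10:00–18:00: 10:30–11:00, 12:00–12:30, 14:00–16:30, 17:00–18:00.
Jun ∩ Sven: 14:00–16:00, 17:00–18:00.
Jun ∩ Sven ∩ Alice: 17:00–17:30.
Single common window of 30 minutes.

30 minutes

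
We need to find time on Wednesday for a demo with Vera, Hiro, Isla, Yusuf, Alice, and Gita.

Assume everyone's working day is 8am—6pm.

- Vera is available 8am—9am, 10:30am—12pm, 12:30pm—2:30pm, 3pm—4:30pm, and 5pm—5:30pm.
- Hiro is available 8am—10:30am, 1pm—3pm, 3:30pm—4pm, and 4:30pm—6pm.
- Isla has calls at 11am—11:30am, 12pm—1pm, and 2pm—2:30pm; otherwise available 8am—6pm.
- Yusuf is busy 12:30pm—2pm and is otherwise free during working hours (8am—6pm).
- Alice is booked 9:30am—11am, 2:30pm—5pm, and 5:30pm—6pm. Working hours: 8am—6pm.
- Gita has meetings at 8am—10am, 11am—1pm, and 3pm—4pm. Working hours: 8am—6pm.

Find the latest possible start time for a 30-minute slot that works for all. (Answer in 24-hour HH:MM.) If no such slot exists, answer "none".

17:00

Isla free within 08:00–18:00: 08:00–11:00, 11:30–12:00, 13:00–14:00, 14:30–18:00.
Yusuf free within 08:00–18:00: 08:00–12:30, 14:00–18:00.
Alice free within 08:00–18:00: 08:00–09:30, 11:00–14:30, 17:00–17:30.
Gita free within 08:00–18:00: 10:00–11:00, 13:00–15:00, 16:00–18:00.
Vera ∩ Hiro: 08:00–09:00, 13:00–14:30, 15:30–16:00, 17:00–17:30.
Vera ∩ Hiro ∩ Isla: 08:00–09:00, 13:00–14:00, 15:30–16:00, 17:00–17:30.
Vera ∩ Hiro ∩ Isla ∩ Yusuf: 08:00–09:00, 15:30–16:00, 17:00–17:30.
Vera ∩ Hiro ∩ Isla ∩ Yusuf ∩ Alice: 08:00–09:00, 17:00–17:30.
Vera ∩ Hiro ∩ Isla ∩ Yusuf ∩ Alice ∩ Gita: 17:00–17:30.
Windows ≥ 30 min: 17:00–17:30.
Latest start in the last window 17:00–17:30 is 17:30 − 30 min = 17:00.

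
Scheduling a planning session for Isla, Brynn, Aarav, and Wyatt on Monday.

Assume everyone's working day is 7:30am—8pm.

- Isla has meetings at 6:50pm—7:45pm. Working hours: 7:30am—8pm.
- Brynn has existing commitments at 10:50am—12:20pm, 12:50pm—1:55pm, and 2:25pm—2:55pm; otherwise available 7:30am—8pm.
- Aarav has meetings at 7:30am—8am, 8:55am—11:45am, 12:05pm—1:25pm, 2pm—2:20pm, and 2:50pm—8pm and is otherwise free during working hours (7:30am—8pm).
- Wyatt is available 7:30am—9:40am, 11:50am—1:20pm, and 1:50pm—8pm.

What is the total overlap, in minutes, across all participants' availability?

Isla free within 07:30–20:00: 07:30–18:50, 19:45–20:00.
Brynn free within 07:30–20:00: 07:30–10:50, 12:20–12:50, 13:55–14:25, 14:55–20:00.
Aarav free within 07:30–20:00: 08:00–08:55, 11:45–12:05, 13:25–14:00, 14:20–14:50.
Isla ∩ Brynn: 07:30–10:50, 12:20–12:50, 13:55–14:25, 14:55–18:50, 19:45–20:00.
Isla ∩ Brynn ∩ Aarav: 08:00–08:55, 13:55–14:00, 14:20–14:25.
Isla ∩ Brynn ∩ Aarav ∩ Wyatt: 08:00–08:55, 13:55–14:00, 14:20–14:25.
Total common minutes: 55 + 5 + 5 = 65.

65 minutes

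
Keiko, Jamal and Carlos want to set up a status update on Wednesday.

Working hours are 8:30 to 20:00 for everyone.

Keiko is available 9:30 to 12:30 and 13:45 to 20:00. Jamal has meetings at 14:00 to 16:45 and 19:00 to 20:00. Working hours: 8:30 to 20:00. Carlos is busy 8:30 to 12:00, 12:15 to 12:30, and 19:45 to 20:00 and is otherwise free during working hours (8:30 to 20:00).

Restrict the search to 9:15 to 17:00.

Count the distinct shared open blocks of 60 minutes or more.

Jamal free within 08:30–20:00: 08:30–14:00, 16:45–19:00.
Carlos free within 08:30–20:00: 12:00–12:15, 12:30–19:45.
Keiko ∩ Jamal: 09:30–12:30, 13:45–14:00, 16:45–19:00.
Keiko ∩ Jamal ∩ Carlos: 12:00–12:15, 13:45–14:00, 16:45–19:00.
Restricted to 09:15–17:00: 12:00–12:15, 13:45–14:00, 16:45–17:00.
Windows ≥ 60 min: (none).
That's 0 windows.

0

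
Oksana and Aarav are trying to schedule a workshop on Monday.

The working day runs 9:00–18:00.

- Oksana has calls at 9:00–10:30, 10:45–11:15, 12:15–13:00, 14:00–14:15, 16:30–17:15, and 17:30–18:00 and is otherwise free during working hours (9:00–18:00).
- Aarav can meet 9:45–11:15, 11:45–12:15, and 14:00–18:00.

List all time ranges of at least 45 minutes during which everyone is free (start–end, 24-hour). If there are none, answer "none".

14:15–16:30

Oksana free within 09:00–18:00: 10:30–10:45, 11:15–12:15, 13:00–14:00, 14:15–16:30, 17:15–17:30.
Oksana ∩ Aarav: 10:30–10:45, 11:45–12:15, 14:15–16:30, 17:15–17:30.
Windows ≥ 45 min: 14:15–16:30.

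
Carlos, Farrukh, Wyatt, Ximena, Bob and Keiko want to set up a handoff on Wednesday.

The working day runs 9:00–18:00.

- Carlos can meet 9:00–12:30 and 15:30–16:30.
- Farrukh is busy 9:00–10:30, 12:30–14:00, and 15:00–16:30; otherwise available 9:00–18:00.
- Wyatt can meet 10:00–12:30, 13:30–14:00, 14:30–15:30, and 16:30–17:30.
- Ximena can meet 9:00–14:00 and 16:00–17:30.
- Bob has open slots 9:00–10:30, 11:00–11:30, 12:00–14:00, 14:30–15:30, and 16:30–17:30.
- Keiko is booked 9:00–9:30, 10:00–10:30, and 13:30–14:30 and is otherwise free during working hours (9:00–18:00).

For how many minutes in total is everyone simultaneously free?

60 minutes

Farrukh free within 09:00–18:00: 10:30–12:30, 14:00–15:00, 16:30–18:00.
Keiko free within 09:00–18:00: 09:30–10:00, 10:30–13:30, 14:30–18:00.
Carlos ∩ Farrukh: 10:30–12:30.
Carlos ∩ Farrukh ∩ Wyatt: 10:30–12:30.
Carlos ∩ Farrukh ∩ Wyatt ∩ Ximena: 10:30–12:30.
Carlos ∩ Farrukh ∩ Wyatt ∩ Ximena ∩ Bob: 11:00–11:30, 12:00–12:30.
Carlos ∩ Farrukh ∩ Wyatt ∩ Ximena ∩ Bob ∩ Keiko: 11:00–11:30, 12:00–12:30.
Total common minutes: 30 + 30 = 60.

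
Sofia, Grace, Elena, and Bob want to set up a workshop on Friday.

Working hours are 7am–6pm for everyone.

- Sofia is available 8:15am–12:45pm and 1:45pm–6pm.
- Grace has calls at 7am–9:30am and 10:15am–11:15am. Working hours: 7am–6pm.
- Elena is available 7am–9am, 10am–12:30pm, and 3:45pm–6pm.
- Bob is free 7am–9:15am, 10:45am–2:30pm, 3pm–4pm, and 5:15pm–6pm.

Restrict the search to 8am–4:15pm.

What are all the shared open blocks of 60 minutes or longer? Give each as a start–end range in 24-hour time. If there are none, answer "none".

Grace free within 07:00–18:00: 09:30–10:15, 11:15–18:00.
Sofia ∩ Grace: 09:30–10:15, 11:15–12:45, 13:45–18:00.
Sofia ∩ Grace ∩ Elena: 10:00–10:15, 11:15–12:30, 15:45–18:00.
Sofia ∩ Grace ∩ Elena ∩ Bob: 11:15–12:30, 15:45–16:00, 17:15–18:00.
Restricted to 08:00–16:15: 11:15–12:30, 15:45–16:00.
Windows ≥ 60 min: 11:15–12:30.

11:15–12:30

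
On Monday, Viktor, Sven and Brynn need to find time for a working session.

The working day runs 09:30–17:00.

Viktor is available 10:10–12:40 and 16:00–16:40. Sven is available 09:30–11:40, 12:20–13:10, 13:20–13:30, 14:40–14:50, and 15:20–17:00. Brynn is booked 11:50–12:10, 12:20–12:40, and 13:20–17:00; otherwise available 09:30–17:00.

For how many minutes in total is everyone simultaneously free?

Brynn free within 09:30–17:00: 09:30–11:50, 12:10–12:20, 12:40–13:20.
Viktor ∩ Sven: 10:10–11:40, 12:20–12:40, 16:00–16:40.
Viktor ∩ Sven ∩ Brynn: 10:10–11:40.
Total common minutes: 90.

90 minutes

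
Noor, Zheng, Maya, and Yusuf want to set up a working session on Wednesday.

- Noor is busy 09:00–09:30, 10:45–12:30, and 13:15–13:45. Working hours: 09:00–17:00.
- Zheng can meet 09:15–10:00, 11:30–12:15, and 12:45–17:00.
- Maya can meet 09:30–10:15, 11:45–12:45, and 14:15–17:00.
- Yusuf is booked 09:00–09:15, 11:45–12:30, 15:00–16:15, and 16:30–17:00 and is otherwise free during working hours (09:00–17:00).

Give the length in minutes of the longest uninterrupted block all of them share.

Noor free within 09:00–17:00: 09:30–10:45, 12:30–13:15, 13:45–17:00.
Yusuf free within 09:00–17:00: 09:15–11:45, 12:30–15:00, 16:15–16:30.
Noor ∩ Zheng: 09:30–10:00, 12:45–13:15, 13:45–17:00.
Noor ∩ Zheng ∩ Maya: 09:30–10:00, 14:15–17:00.
Noor ∩ Zheng ∩ Maya ∩ Yusuf: 09:30–10:00, 14:15–15:00, 16:15–16:30.
Common window lengths: 30, 45, 15 min; longest is 45.

45 minutes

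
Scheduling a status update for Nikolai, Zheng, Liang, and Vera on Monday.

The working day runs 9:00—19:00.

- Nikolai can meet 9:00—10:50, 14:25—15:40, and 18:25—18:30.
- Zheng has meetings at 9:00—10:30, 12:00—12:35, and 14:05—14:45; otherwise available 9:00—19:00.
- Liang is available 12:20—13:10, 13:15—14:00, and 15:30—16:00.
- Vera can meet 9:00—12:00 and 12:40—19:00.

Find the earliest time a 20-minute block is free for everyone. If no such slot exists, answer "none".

none

Zheng free within 09:00–19:00: 10:30–12:00, 12:35–14:05, 14:45–19:00.
Nikolai ∩ Zheng: 10:30–10:50, 14:45–15:40, 18:25–18:30.
Nikolai ∩ Zheng ∩ Liang: 15:30–15:40.
Nikolai ∩ Zheng ∩ Liang ∩ Vera: 15:30–15:40.
Windows ≥ 20 min: (none).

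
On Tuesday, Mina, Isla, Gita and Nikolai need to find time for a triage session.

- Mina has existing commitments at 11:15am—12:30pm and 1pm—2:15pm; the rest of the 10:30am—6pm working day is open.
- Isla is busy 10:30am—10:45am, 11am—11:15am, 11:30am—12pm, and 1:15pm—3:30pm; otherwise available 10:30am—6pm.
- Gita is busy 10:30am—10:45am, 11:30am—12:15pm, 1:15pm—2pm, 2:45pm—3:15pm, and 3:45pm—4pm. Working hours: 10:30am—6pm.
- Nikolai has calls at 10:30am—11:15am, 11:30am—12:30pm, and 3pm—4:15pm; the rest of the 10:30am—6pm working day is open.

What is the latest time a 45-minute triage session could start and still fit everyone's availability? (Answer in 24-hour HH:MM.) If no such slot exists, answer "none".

17:15

Mina free within 10:30–18:00: 10:30–11:15, 12:30–13:00, 14:15–18:00.
Isla free within 10:30–18:00: 10:45–11:00, 11:15–11:30, 12:00–13:15, 15:30–18:00.
Gita free within 10:30–18:00: 10:45–11:30, 12:15–13:15, 14:00–14:45, 15:15–15:45, 16:00–18:00.
Nikolai free within 10:30–18:00: 11:15–11:30, 12:30–15:00, 16:15–18:00.
Mina ∩ Isla: 10:45–11:00, 12:30–13:00, 15:30–18:00.
Mina ∩ Isla ∩ Gita: 10:45–11:00, 12:30–13:00, 15:30–15:45, 16:00–18:00.
Mina ∩ Isla ∩ Gita ∩ Nikolai: 12:30–13:00, 16:15–18:00.
Windows ≥ 45 min: 16:15–18:00.
Latest start in the last window 16:15–18:00 is 18:00 − 45 min = 17:15.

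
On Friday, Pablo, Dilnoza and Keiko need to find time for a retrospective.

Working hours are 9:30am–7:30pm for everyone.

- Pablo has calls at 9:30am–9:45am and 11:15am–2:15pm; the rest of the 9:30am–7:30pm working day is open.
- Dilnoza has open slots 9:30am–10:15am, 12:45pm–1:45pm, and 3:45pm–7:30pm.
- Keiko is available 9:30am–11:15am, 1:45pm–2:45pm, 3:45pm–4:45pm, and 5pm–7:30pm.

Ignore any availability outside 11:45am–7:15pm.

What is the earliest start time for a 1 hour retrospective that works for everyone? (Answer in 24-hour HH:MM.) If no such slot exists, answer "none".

Pablo free within 09:30–19:30: 09:45–11:15, 14:15–19:30.
Pablo ∩ Dilnoza: 09:45–10:15, 15:45–19:30.
Pablo ∩ Dilnoza ∩ Keiko: 09:45–10:15, 15:45–16:45, 17:00–19:30.
Restricted to 11:45–19:15: 15:45–16:45, 17:00–19:15.
Windows ≥ 60 min: 15:45–16:45, 17:00–19:15.
Earliest such window starts at 15:45.

15:45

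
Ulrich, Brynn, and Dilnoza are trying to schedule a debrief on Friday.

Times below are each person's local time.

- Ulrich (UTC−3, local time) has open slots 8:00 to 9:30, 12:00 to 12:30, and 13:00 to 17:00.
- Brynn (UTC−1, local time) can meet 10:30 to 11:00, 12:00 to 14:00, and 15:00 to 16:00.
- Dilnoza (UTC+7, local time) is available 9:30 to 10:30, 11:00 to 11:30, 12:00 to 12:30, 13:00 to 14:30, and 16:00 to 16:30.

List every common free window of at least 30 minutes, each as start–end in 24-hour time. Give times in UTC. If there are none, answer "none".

Ulrich → UTC: 11:00–12:30, 15:00–15:30, 16:00–20:00.
Brynn → UTC: 11:30–12:00, 13:00–15:00, 16:00–17:00.
Dilnoza → UTC: 02:30–03:30, 04:00–04:30, 05:00–05:30, 06:00–07:30, 09:00–09:30.
Ulrich ∩ Brynn: 11:30–12:00, 16:00–17:00.
Ulrich ∩ Brynn ∩ Dilnoza: (none).
Windows ≥ 30 min: (none).

none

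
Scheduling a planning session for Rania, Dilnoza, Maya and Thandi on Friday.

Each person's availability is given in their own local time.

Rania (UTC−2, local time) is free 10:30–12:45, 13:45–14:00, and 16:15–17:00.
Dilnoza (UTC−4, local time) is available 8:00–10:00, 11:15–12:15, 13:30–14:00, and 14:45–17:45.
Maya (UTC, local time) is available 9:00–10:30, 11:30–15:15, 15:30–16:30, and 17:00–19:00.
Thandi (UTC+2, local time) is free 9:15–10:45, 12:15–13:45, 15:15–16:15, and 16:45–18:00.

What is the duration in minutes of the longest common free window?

45 minutes

Rania → UTC: 12:30–14:45, 15:45–16:00, 18:15–19:00.
Dilnoza → UTC: 12:00–14:00, 15:15–16:15, 17:30–18:00, 18:45–21:45.
Maya → UTC: 09:00–10:30, 11:30–15:15, 15:30–16:30, 17:00–19:00.
Thandi → UTC: 07:15–08:45, 10:15–11:45, 13:15–14:15, 14:45–16:00.
Rania ∩ Dilnoza: 12:30–14:00, 15:45–16:00, 18:45–19:00.
Rania ∩ Dilnoza ∩ Maya: 12:30–14:00, 15:45–16:00, 18:45–19:00.
Rania ∩ Dilnoza ∩ Maya ∩ Thandi: 13:15–14:00, 15:45–16:00.
Common window lengths: 45, 15 min; longest is 45.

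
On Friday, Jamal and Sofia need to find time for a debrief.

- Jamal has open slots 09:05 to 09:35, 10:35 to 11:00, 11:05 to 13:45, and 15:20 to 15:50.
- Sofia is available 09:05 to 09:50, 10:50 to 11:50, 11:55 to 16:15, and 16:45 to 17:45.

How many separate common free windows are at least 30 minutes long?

4

Jamal ∩ Sofia: 09:05–09:35, 10:50–11:00, 11:05–11:50, 11:55–13:45, 15:20–15:50.
Windows ≥ 30 min: 09:05–09:35, 11:05–11:50, 11:55–13:45, 15:20–15:50.
That's 4 windows.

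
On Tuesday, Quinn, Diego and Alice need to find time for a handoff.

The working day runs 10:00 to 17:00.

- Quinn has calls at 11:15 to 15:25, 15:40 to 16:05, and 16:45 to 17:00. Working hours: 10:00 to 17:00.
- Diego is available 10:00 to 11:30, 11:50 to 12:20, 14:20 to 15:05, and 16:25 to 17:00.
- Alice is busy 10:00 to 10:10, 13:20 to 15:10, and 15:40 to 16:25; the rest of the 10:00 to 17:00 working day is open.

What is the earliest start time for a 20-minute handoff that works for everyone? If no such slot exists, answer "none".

Quinn free within 10:00–17:00: 10:00–11:15, 15:25–15:40, 16:05–16:45.
Alice free within 10:00–17:00: 10:10–13:20, 15:10–15:40, 16:25–17:00.
Quinn ∩ Diego: 10:00–11:15, 16:25–16:45.
Quinn ∩ Diego ∩ Alice: 10:10–11:15, 16:25–16:45.
Windows ≥ 20 min: 10:10–11:15, 16:25–16:45.
Earliest such window starts at 10:10.

10:10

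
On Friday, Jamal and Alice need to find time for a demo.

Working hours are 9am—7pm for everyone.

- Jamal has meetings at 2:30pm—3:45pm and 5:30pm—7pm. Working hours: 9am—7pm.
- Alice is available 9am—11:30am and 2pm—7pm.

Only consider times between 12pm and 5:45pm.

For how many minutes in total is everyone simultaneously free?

135 minutes

Jamal free within 09:00–19:00: 09:00–14:30, 15:45–17:30.
Jamal ∩ Alice: 09:00–11:30, 14:00–14:30, 15:45–17:30.
Restricted to 12:00–17:45: 14:00–14:30, 15:45–17:30.
Total common minutes: 30 + 105 = 135.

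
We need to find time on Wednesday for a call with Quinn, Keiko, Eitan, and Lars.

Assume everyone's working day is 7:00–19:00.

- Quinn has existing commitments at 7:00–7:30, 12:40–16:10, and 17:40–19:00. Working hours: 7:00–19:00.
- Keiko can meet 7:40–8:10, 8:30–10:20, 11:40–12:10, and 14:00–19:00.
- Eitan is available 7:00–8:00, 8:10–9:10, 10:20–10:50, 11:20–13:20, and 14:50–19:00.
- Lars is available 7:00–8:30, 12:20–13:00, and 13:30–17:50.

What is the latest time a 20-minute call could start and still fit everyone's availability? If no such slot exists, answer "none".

17:20

Quinn free within 07:00–19:00: 07:30–12:40, 16:10–17:40.
Quinn ∩ Keiko: 07:40–08:10, 08:30–10:20, 11:40–12:10, 16:10–17:40.
Quinn ∩ Keiko ∩ Eitan: 07:40–08:00, 08:30–09:10, 11:40–12:10, 16:10–17:40.
Quinn ∩ Keiko ∩ Eitan ∩ Lars: 07:40–08:00, 16:10–17:40.
Windows ≥ 20 min: 07:40–08:00, 16:10–17:40.
Latest start in the last window 16:10–17:40 is 17:40 − 20 min = 17:20.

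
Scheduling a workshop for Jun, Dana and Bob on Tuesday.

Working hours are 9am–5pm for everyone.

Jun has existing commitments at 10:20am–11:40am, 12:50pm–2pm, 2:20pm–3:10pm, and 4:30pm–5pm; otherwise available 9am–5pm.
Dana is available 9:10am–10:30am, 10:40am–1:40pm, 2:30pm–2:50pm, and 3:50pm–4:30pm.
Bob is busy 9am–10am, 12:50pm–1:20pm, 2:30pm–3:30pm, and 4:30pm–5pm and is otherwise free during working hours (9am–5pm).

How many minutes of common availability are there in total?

Jun free within 09:00–17:00: 09:00–10:20, 11:40–12:50, 14:00–14:20, 15:10–16:30.
Bob free within 09:00–17:00: 10:00–12:50, 13:20–14:30, 15:30–16:30.
Jun ∩ Dana: 09:10–10:20, 11:40–12:50, 15:50–16:30.
Jun ∩ Dana ∩ Bob: 10:00–10:20, 11:40–12:50, 15:50–16:30.
Total common minutes: 20 + 70 + 40 = 130.

130 minutes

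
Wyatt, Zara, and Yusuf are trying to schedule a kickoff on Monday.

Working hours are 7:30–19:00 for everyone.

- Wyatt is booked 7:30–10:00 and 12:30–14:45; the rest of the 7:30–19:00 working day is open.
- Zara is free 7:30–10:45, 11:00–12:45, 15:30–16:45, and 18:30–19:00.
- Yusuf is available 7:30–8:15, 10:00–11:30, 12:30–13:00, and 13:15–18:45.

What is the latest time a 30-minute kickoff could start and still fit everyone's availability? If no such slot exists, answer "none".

Wyatt free within 07:30–19:00: 10:00–12:30, 14:45–19:00.
Wyatt ∩ Zara: 10:00–10:45, 11:00–12:30, 15:30–16:45, 18:30–19:00.
Wyatt ∩ Zara ∩ Yusuf: 10:00–10:45, 11:00–11:30, 15:30–16:45, 18:30–18:45.
Windows ≥ 30 min: 10:00–10:45, 11:00–11:30, 15:30–16:45.
Latest start in the last window 15:30–16:45 is 16:45 − 30 min = 16:15.

16:15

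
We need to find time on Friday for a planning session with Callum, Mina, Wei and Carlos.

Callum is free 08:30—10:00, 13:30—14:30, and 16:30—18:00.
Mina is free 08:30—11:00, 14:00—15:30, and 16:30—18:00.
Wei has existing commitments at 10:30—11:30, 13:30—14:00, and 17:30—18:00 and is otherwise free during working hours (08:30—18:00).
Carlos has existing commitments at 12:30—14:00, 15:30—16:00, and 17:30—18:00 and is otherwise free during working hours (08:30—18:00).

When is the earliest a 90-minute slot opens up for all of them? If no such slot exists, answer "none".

Wei free within 08:30–18:00: 08:30–10:30, 11:30–13:30, 14:00–17:30.
Carlos free within 08:30–18:00: 08:30–12:30, 14:00–15:30, 16:00–17:30.
Callum ∩ Mina: 08:30–10:00, 14:00–14:30, 16:30–18:00.
Callum ∩ Mina ∩ Wei: 08:30–10:00, 14:00–14:30, 16:30–17:30.
Callum ∩ Mina ∩ Wei ∩ Carlos: 08:30–10:00, 14:00–14:30, 16:30–17:30.
Windows ≥ 90 min: 08:30–10:00.
Earliest such window starts at 08:30.

08:30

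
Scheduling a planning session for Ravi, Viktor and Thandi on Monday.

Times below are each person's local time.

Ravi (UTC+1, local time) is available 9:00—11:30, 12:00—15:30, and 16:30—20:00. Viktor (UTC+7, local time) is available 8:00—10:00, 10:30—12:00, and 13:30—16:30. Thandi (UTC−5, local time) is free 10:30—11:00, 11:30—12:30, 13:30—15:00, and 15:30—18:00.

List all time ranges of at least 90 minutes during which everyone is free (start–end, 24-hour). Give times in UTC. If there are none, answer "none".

Ravi → UTC: 08:00–10:30, 11:00–14:30, 15:30–19:00.
Viktor → UTC: 01:00–03:00, 03:30–05:00, 06:30–09:30.
Thandi → UTC: 15:30–16:00, 16:30–17:30, 18:30–20:00, 20:30–23:00.
Ravi ∩ Viktor: 08:00–09:30.
Ravi ∩ Viktor ∩ Thandi: (none).
Windows ≥ 90 min: (none).

none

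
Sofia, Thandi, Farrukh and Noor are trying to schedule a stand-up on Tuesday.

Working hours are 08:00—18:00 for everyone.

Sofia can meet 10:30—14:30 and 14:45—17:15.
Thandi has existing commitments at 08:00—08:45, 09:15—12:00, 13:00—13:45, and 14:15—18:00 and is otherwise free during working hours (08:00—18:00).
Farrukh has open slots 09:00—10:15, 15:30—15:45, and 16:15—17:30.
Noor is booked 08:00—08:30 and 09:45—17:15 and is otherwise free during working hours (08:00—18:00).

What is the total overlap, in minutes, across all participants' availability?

Thandi free within 08:00–18:00: 08:45–09:15, 12:00–13:00, 13:45–14:15.
Noor free within 08:00–18:00: 08:30–09:45, 17:15–18:00.
Sofia ∩ Thandi: 12:00–13:00, 13:45–14:15.
Sofia ∩ Thandi ∩ Farrukh: (none).
Sofia ∩ Thandi ∩ Farrukh ∩ Noor: (none).
Total common minutes: 0.

0 minutes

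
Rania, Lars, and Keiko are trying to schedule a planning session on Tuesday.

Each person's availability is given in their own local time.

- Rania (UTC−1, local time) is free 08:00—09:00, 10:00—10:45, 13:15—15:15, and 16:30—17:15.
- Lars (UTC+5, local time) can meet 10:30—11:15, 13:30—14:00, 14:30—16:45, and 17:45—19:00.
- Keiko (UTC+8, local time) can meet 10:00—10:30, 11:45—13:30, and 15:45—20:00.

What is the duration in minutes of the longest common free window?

45 minutes

Rania → UTC: 09:00–10:00, 11:00–11:45, 14:15–16:15, 17:30–18:15.
Lars → UTC: 05:30–06:15, 08:30–09:00, 09:30–11:45, 12:45–14:00.
Keiko → UTC: 02:00–02:30, 03:45–05:30, 07:45–12:00.
Rania ∩ Lars: 09:30–10:00, 11:00–11:45.
Rania ∩ Lars ∩ Keiko: 09:30–10:00, 11:00–11:45.
Common window lengths: 30, 45 min; longest is 45.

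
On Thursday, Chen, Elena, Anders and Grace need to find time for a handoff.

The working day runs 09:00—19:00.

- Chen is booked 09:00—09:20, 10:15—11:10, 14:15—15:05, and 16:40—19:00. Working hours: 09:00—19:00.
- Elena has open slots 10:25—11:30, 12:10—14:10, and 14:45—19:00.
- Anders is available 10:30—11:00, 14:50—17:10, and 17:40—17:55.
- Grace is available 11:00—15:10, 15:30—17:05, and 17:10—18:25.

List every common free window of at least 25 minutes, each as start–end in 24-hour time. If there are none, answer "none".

15:30–16:40

Chen free within 09:00–19:00: 09:20–10:15, 11:10–14:15, 15:05–16:40.
Chen ∩ Elena: 11:10–11:30, 12:10–14:10, 15:05–16:40.
Chen ∩ Elena ∩ Anders: 15:05–16:40.
Chen ∩ Elena ∩ Anders ∩ Grace: 15:05–15:10, 15:30–16:40.
Windows ≥ 25 min: 15:30–16:40.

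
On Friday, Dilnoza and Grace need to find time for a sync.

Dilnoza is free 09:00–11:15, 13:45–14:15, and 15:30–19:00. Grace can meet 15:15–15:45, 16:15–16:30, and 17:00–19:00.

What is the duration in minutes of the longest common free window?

120 minutes

Dilnoza ∩ Grace: 15:30–15:45, 16:15–16:30, 17:00–19:00.
Common window lengths: 15, 15, 120 min; longest is 120.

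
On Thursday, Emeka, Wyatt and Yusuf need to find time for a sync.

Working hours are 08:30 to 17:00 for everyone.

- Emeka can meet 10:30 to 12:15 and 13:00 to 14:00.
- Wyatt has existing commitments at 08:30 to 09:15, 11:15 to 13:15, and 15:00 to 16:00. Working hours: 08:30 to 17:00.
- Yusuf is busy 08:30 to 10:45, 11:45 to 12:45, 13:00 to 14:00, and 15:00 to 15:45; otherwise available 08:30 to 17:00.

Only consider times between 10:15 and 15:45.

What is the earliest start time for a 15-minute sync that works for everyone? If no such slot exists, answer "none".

Wyatt free within 08:30–17:00: 09:15–11:15, 13:15–15:00, 16:00–17:00.
Yusuf free within 08:30–17:00: 10:45–11:45, 12:45–13:00, 14:00–15:00, 15:45–17:00.
Emeka ∩ Wyatt: 10:30–11:15, 13:15–14:00.
Emeka ∩ Wyatt ∩ Yusuf: 10:45–11:15.
Restricted to 10:15–15:45: 10:45–11:15.
Windows ≥ 15 min: 10:45–11:15.
Earliest such window starts at 10:45.

10:45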